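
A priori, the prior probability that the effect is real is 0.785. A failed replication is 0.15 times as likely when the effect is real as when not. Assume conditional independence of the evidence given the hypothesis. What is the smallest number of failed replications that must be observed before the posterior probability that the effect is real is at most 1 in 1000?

Prior odds = 0.785/0.215 = 157/43.
Likelihood ratio per failed replication = 0.15.
Target posterior odds = 0.001/0.999 = 1/999.
Need (157/43) × 0.15ⁿ ≤ 1/999, i.e. 0.15ⁿ ≤ 43/156843.
0.15⁴ = 81/160000 is still above 43/156843 but 0.15⁵ = 243/3200000 is at or below it, so n = 5.

5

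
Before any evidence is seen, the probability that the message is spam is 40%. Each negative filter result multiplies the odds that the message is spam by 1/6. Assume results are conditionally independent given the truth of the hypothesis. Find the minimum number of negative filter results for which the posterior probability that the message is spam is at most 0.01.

3

Prior odds = 0.4/0.6 = 2/3.
Likelihood ratio per negative filter result = 1/6.
Target odds: 0.01 ÷ 0.99 = 1/99.
Require (1/6)ⁿ ≤ 1/99 ÷ (2/3) = 1/66.
(1/6)² = 1/36 is still above 1/66 but (1/6)³ = 1/216 is at or below it, so n = 3.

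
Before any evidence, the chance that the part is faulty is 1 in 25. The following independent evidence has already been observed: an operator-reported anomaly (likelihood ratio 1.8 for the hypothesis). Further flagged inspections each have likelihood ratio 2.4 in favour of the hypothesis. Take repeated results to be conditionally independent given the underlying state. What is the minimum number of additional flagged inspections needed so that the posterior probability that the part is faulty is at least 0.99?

9

Prior odds = 0.04/0.96 = 1/24.
Bayes factor of the evidence already in hand = 1.8.
Odds after that evidence = (1/24) × 1.8 = 0.075.
Target odds = 0.99/0.01 = 99.
Need 2.4ⁿ ≥ 99 ÷ 0.075 = 1320.
2.4⁸ = 429981696/390625 falls short of 1320 but 2.4⁹ ≈2641.81 reaches it, so n = 9.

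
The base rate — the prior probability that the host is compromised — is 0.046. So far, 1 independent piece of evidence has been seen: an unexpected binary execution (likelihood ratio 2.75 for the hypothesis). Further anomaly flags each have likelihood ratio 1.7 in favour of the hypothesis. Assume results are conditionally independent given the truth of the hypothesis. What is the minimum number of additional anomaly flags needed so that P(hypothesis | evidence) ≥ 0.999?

17

Prior odds = 0.046/0.954 = 23/477.
Bayes factor of the evidence already in hand = 2.75.
Odds after that evidence = (23/477) × 2.75 = 253/1908.
Target odds = 0.999/0.001 = 999.
Need 1.7ⁿ ≥ 999 ÷ (253/1908) = 1906092/253.
1.7¹⁶ ≈4866.12 falls short of 1906092/253 but 1.7¹⁷ ≈8272.4 reaches it, so n = 17.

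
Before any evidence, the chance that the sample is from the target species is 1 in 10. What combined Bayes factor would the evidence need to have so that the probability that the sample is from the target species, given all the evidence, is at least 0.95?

171

Prior odds = 0.1/0.9 = 1/9.
Target odds = 0.95/0.05 = 19.
Required Bayes factor = 19 ÷ (1/9) = 171.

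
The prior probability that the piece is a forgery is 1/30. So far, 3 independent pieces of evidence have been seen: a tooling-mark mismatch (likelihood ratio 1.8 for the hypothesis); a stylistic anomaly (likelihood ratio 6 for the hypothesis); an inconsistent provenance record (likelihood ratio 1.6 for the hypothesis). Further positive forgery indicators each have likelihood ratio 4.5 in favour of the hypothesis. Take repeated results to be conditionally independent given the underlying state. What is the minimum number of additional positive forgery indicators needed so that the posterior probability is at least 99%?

4

Prior odds = (1/30)/(29/30) = 1/29.
Combined Bayes factor of the evidence already in hand = 1.8 × 6 × 1.6 = 17.28.
Odds after that evidence = (1/29) × 17.28 = 432/725.
Target odds = 0.99/0.01 = 99.
Need 4.5ⁿ ≥ 99 ÷ (432/725) = 7975/48.
4.5³ = 91.125 falls short of 7975/48 but 4.5⁴ = 410.0625 reaches it, so n = 4.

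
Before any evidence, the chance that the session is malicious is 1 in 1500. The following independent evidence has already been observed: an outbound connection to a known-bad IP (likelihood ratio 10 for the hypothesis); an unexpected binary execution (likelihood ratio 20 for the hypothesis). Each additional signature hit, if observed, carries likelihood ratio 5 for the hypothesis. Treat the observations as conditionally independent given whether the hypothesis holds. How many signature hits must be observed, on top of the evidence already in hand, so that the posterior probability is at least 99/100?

5

Prior odds = (1/1500)/(1499/1500) = 1/1499.
Combined Bayes factor of the evidence already in hand = 10 × 20 = 200.
Odds after that evidence = (1/1499) × 200 = 200/1499.
Target odds = 0.99/0.01 = 99.
Need 5ⁿ ≥ 99 ÷ (200/1499) = 742.005.
5⁴ = 625 falls short of 742.005 but 5⁵ = 3125 reaches it, so n = 5.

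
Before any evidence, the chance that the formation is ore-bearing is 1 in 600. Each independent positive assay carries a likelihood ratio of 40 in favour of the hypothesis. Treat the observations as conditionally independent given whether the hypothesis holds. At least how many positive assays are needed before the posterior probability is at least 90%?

3

Prior odds: (1/600) ÷ (599/600) = 1/599.
Likelihood ratio per positive assay = 40.
Target posterior odds = 0.9/0.1 = 9.
Require 40ⁿ ≥ 9 ÷ (1/599) = 5391.
40² = 1600 falls short of 5391 but 40³ = 64000 reaches it, so n = 3.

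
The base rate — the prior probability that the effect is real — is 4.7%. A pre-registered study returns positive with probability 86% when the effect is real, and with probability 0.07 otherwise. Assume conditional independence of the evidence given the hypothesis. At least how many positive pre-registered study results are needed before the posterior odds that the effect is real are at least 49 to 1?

Prior odds = 0.047/0.953 = 47/953.
Likelihood ratio of a positive result = 0.86/0.07 = 86/7.
Target odds = 49.
Require (86/7)ⁿ ≥ 49 ÷ (47/953) = 46697/47.
(86/7)² = 7396/49 falls short of 46697/47 but (86/7)³ = 636056/343 reaches it, so n = 3.

3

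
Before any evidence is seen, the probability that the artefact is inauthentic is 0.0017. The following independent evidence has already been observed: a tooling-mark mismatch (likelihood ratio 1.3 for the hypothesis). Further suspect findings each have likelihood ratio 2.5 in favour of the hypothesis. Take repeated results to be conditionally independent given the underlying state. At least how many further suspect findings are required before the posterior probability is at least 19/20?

10

Prior odds = 0.0017/0.9983 = 17/9983.
Bayes factor of the evidence already in hand = 1.3.
Odds after that evidence = (17/9983) × 1.3 = 221/99830.
Target odds = 0.95/0.05 = 19.
Need 2.5ⁿ ≥ 19 ÷ (221/99830) = 1896770/221.
2.5⁹ = 1953125/512 falls short of 1896770/221 but 2.5¹⁰ = 9765625/1024 reaches it, so n = 10.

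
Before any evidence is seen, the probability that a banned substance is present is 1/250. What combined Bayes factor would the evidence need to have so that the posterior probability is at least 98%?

12201

Prior odds = 0.004/0.996 = 1/249.
Target odds = 0.98/0.02 = 49.
Required Bayes factor = 49 ÷ (1/249) = 12201.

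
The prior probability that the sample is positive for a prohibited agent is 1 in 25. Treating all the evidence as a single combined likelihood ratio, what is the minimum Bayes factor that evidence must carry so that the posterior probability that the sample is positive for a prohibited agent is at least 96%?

576

Prior odds = 0.04/0.96 = 1/24.
Target odds = 0.96/0.04 = 24.
Required Bayes factor = 24 ÷ (1/24) = 576.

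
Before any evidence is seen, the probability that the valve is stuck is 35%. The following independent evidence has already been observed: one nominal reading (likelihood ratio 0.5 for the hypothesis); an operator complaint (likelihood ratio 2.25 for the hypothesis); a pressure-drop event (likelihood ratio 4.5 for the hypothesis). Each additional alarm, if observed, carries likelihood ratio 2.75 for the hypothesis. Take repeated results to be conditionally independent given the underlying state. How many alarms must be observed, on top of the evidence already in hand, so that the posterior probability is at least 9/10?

2

Prior odds = 0.35/0.65 = 7/13.
Combined Bayes factor of the evidence already in hand = 0.5 × 2.25 × 4.5 = 5.0625.
Odds after that evidence = (7/13) × 5.0625 = 567/208.
Target odds = 0.9/0.1 = 9.
Need 2.75ⁿ ≥ 9 ÷ (567/208) = 208/63.
2.75¹ = 2.75 falls short of 208/63 but 2.75² = 7.5625 reaches it, so n = 2.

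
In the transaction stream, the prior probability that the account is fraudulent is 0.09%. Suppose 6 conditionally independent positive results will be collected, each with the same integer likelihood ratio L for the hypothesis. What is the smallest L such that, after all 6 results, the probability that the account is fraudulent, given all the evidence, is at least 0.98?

7

Prior odds = 0.0009/0.9991 = 9/9991.
Target odds = 0.98/0.02 = 49.
Need L⁶ ≥ 49 ÷ (9/9991) = 489559/9.
6⁶ = 46656 < 489559/9 ≤ 117649 = 7⁶, so L = 7.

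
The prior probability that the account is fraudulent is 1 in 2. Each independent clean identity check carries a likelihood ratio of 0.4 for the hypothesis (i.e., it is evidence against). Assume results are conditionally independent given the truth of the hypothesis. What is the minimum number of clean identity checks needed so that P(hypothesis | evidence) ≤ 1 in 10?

3

Prior odds: 0.5 ÷ 0.5 = 1.
Likelihood ratio per clean identity check = 0.4.
Target posterior odds = 0.1/0.9 = 1/9.
Require 0.4ⁿ ≤ 1/9 ÷ 1 = 1/9.
0.4² = 0.16 is still above 1/9 but 0.4³ = 0.064 is at or below it, so n = 3.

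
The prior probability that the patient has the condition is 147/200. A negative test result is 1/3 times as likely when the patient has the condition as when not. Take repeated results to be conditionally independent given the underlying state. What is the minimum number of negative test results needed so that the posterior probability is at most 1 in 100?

6

Prior odds: 0.735 ÷ 0.265 = 147/53.
Likelihood ratio per negative test result = 1/3.
Target odds: 0.01 ÷ 0.99 = 1/99.
Require (1/3)ⁿ ≤ 1/99 ÷ (147/53) = 53/14553.
(1/3)⁵ = 1/243 is still above 53/14553 but (1/3)⁶ = 1/729 is at or below it, so n = 6.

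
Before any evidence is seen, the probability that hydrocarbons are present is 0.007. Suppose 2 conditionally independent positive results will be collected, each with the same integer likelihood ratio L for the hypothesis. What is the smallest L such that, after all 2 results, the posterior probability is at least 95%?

52

Prior odds = 0.007/0.993 = 7/993.
Target odds = 0.95/0.05 = 19.
Need L² ≥ 19 ÷ (7/993) = 18867/7.
51² = 2601 < 18867/7 ≤ 2704 = 52², so L = 52.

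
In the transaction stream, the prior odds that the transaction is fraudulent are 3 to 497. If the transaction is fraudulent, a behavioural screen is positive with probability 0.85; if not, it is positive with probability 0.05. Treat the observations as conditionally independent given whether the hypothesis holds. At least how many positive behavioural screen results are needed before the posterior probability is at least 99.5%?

4

Prior odds = 3/497.
Likelihood ratio of a positive = 0.85/0.05 = 17.
Target odds: 0.995 ÷ 0.005 = 199.
Require 17ⁿ ≥ 199 ÷ (3/497) = 98903/3.
17³ = 4913 falls short of 98903/3 but 17⁴ = 83521 reaches it, so n = 4.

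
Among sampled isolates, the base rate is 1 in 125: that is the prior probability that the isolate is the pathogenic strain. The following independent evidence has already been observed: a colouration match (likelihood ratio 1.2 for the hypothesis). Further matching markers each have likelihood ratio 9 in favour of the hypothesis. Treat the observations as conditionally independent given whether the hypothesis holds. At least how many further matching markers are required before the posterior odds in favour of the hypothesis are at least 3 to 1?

3

Prior odds = 0.008/0.992 = 1/124.
Bayes factor of the evidence already in hand = 1.2.
Odds after that evidence = (1/124) × 1.2 = 3/310.
Target odds = 3.
Need 9ⁿ ≥ 3 ÷ (3/310) = 310.
9² = 81 falls short of 310 but 9³ = 729 reaches it, so n = 3.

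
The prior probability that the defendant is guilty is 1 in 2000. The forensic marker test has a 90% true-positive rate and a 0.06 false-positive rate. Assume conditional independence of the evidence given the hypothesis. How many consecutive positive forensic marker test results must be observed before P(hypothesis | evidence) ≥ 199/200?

5

Prior odds: 0.0005 ÷ 0.9995 = 1/1999.
Likelihood ratio of a positive result = 0.9/0.06 = 15.
Target posterior odds = 0.995/0.005 = 199.
Need (1/1999) × 15ⁿ ≥ 199, i.e. 15ⁿ ≥ 397801.
15⁴ = 50625 falls short of 397801 but 15⁵ = 759375 reaches it, so n = 5.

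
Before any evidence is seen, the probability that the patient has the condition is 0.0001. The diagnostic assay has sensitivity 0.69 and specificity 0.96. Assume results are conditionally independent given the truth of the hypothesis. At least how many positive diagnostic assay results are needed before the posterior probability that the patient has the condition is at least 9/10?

Prior odds: 0.0001 ÷ 0.9999 = 1/9999.
False-positive rate = 1 − 0.96 = 0.04; likelihood ratio of a positive = 0.69/0.04 = 17.25.
Target posterior odds = 0.9/0.1 = 9.
Need (1/9999) × 17.25ⁿ ≥ 9, i.e. 17.25ⁿ ≥ 89991.
17.25⁴ = 22667121/256 falls short of 89991 but 17.25⁵ ≈1.52737e+06 reaches it, so n = 5.

5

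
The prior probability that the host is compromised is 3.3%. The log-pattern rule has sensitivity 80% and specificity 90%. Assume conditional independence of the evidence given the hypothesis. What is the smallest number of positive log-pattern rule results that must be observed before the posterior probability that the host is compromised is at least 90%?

Prior odds = 0.033/0.967 = 33/967.
False-positive rate = 1 − 0.9 = 0.1; likelihood ratio of a positive = 0.8/0.1 = 8.
Target posterior odds = 0.9/0.1 = 9.
Require 8ⁿ ≥ 9 ÷ (33/967) = 2901/11.
8² = 64 falls short of 2901/11 but 8³ = 512 reaches it, so n = 3.

3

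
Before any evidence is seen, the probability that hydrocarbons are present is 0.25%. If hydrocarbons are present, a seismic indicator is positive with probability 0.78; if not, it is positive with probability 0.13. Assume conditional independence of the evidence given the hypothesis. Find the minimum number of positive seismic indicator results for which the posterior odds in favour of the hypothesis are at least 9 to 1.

Prior odds = 0.0025/0.9975 = 1/399.
Likelihood ratio of a positive = 0.78/0.13 = 6.
Target odds = 9.
Require 6ⁿ ≥ 9 ÷ (1/399) = 3591.
6⁴ = 1296 falls short of 3591 but 6⁵ = 7776 reaches it, so n = 5.

5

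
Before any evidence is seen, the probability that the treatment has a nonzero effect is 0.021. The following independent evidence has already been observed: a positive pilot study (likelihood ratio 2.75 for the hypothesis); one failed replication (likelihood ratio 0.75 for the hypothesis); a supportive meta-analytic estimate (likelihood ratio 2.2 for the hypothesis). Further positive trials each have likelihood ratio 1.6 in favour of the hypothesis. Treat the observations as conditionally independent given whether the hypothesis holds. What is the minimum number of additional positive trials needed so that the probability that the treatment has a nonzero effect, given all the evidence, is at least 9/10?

10

Prior odds = 0.021/0.979 = 21/979.
Combined Bayes factor of the evidence already in hand = 2.75 × 0.75 × 2.2 = 4.5375.
Odds after that evidence = (21/979) × 4.5375 = 693/7120.
Target odds = 0.9/0.1 = 9.
Need 1.6ⁿ ≥ 9 ÷ (693/7120) = 7120/77.
1.6⁹ = 134217728/1953125 falls short of 7120/77 but 1.6¹⁰ ≈109.951 reaches it, so n = 10.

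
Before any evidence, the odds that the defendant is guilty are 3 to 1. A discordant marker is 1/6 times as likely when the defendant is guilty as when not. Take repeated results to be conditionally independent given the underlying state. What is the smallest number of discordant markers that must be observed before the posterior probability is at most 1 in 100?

4

Prior odds = 3.
Likelihood ratio per discordant marker = 1/6.
Target posterior odds = 0.01/0.99 = 1/99.
Need 3 × (1/6)ⁿ ≤ 1/99, i.e. (1/6)ⁿ ≤ 1/297.
(1/6)³ = 1/216 is still above 1/297 but (1/6)⁴ = 1/1296 is at or below it, so n = 4.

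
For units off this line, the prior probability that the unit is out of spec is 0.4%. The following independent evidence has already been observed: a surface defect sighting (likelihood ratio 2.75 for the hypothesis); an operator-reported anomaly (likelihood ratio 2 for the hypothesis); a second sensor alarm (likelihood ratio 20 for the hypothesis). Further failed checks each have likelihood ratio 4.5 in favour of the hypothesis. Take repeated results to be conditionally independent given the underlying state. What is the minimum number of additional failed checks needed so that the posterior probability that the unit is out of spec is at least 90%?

3

Prior odds = 0.004/0.996 = 1/249.
Combined Bayes factor of the evidence already in hand = 2.75 × 2 × 20 = 110.
Odds after that evidence = (1/249) × 110 = 110/249.
Target odds = 0.9/0.1 = 9.
Need 4.5ⁿ ≥ 9 ÷ (110/249) = 2241/110.
4.5² = 20.25 falls short of 2241/110 but 4.5³ = 91.125 reaches it, so n = 3.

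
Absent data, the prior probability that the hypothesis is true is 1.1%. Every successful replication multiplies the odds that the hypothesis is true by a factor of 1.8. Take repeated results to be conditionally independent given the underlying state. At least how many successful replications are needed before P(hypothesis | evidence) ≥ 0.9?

Prior odds: 0.011 ÷ 0.989 = 11/989.
Likelihood ratio per successful replication = 1.8.
Target odds: 0.9 ÷ 0.1 = 9.
Require 1.8ⁿ ≥ 9 ÷ (11/989) = 8901/11.
1.8¹¹ ≈642.684 falls short of 8901/11 but 1.8¹² ≈1156.83 reaches it, so n = 12.

12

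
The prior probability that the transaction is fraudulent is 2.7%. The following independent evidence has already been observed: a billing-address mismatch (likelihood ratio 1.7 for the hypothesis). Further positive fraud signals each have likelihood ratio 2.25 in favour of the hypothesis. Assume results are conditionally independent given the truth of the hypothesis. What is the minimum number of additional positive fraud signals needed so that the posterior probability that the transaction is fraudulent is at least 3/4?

Prior odds = 0.027/0.973 = 27/973.
Bayes factor of the evidence already in hand = 1.7.
Odds after that evidence = (27/973) × 1.7 = 459/9730.
Target odds = 0.75/0.25 = 3.
Need 2.25ⁿ ≥ 3 ÷ (459/9730) = 9730/153.
2.25⁵ = 59049/1024 falls short of 9730/153 but 2.25⁶ = 531441/4096 reaches it, so n = 6.

6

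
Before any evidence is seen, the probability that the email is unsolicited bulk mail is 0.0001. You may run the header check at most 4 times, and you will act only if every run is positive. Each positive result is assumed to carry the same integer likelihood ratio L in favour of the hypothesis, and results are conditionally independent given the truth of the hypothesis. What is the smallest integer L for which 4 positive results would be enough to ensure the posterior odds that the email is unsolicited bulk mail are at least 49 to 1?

Prior odds = 0.0001/0.9999 = 1/9999.
Target odds = 49.
Need L⁴ ≥ 49 ÷ (1/9999) = 489951.
26⁴ = 456976 < 489951 ≤ 531441 = 27⁴, so L = 27.

27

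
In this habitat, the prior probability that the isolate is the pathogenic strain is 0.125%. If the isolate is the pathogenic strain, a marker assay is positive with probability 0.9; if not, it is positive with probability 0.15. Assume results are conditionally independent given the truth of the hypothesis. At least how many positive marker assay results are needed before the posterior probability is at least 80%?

5

Prior odds: 0.00125 ÷ 0.99875 = 1/799.
Likelihood ratio of a positive = 0.9/0.15 = 6.
Target odds: 0.8 ÷ 0.2 = 4.
Need (1/799) × 6ⁿ ≥ 4, i.e. 6ⁿ ≥ 3196.
6⁴ = 1296 falls short of 3196 but 6⁵ = 7776 reaches it, so n = 5.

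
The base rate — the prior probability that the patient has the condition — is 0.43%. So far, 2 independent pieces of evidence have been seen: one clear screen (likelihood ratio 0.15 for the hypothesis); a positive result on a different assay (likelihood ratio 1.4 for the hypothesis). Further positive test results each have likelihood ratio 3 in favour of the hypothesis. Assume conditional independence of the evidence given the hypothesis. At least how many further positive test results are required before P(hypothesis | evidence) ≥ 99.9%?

13

Prior odds = 0.0043/0.9957 = 43/9957.
Combined Bayes factor of the evidence already in hand = 0.15 × 1.4 = 0.21.
Odds after that evidence = (43/9957) × 0.21 = 301/331900.
Target odds = 0.999/0.001 = 999.
Need 3ⁿ ≥ 999 ÷ (301/331900) = 331568100/301.
3¹² = 531441 falls short of 331568100/301 but 3¹³ = 1594323 reaches it, so n = 13.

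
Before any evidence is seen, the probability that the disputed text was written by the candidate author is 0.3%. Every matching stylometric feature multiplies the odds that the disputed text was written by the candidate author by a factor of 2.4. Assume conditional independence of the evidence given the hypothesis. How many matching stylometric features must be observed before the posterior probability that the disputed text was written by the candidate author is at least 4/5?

9

Prior odds = 0.003/0.997 = 3/997.
Likelihood ratio per matching stylometric feature = 2.4.
Target odds: 0.8 ÷ 0.2 = 4.
Need (3/997) × 2.4ⁿ ≥ 4, i.e. 2.4ⁿ ≥ 3988/3.
2.4⁸ = 429981696/390625 falls short of 3988/3 but 2.4⁹ ≈2641.81 reaches it, so n = 9.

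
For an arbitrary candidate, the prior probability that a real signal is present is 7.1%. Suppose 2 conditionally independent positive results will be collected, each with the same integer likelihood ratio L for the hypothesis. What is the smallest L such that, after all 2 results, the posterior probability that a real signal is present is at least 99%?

36

Prior odds = 0.071/0.929 = 71/929.
Target odds = 0.99/0.01 = 99.
Need L² ≥ 99 ÷ (71/929) = 91971/71.
35² = 1225 < 91971/71 ≤ 1296 = 36², so L = 36.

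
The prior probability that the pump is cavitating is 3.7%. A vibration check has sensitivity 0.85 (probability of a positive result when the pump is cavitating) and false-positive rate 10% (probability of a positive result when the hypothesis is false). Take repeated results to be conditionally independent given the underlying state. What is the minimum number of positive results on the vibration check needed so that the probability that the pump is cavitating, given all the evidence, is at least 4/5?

3

Prior odds: 0.037 ÷ 0.963 = 37/963.
Likelihood ratio of a positive result = 0.85/0.1 = 8.5.
Target posterior odds = 0.8/0.2 = 4.
Need (37/963) × 8.5ⁿ ≥ 4, i.e. 8.5ⁿ ≥ 3852/37.
8.5² = 72.25 falls short of 3852/37 but 8.5³ = 614.125 reaches it, so n = 3.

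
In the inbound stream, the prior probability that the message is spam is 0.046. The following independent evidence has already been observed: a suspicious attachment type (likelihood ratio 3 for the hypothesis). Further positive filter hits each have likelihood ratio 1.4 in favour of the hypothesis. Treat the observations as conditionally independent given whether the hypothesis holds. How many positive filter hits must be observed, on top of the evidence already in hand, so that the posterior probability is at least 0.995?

Prior odds = 0.046/0.954 = 23/477.
Bayes factor of the evidence already in hand = 3.
Odds after that evidence = (23/477) × 3 = 23/159.
Target odds = 0.995/0.005 = 199.
Need 1.4ⁿ ≥ 199 ÷ (23/159) = 31641/23.
1.4²¹ ≈1171.36 falls short of 31641/23 but 1.4²² ≈1639.9 reaches it, so n = 22.

22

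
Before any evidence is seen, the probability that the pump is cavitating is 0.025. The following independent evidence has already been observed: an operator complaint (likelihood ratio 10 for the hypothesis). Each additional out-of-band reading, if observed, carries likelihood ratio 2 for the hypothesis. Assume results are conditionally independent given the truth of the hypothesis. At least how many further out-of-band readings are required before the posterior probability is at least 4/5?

Prior odds = 0.025/0.975 = 1/39.
Bayes factor of the evidence already in hand = 10.
Odds after that evidence = (1/39) × 10 = 10/39.
Target odds = 0.8/0.2 = 4.
Need 2ⁿ ≥ 4 ÷ (10/39) = 15.6.
2³ = 8 falls short of 15.6 but 2⁴ = 16 reaches it, so n = 4.

4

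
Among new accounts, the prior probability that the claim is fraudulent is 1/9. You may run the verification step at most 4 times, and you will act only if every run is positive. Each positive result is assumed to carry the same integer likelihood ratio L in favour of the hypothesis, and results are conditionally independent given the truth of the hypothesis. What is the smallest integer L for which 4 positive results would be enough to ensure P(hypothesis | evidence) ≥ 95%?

Prior odds = (1/9)/(8/9) = 0.125.
Target odds = 0.95/0.05 = 19.
Need L⁴ ≥ 19 ÷ 0.125 = 152.
3⁴ = 81 < 152 ≤ 256 = 4⁴, so L = 4.

4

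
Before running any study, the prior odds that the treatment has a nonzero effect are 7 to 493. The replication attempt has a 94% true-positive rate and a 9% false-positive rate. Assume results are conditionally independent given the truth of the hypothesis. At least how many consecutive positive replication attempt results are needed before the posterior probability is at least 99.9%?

Prior odds = 7/493.
Likelihood ratio of a positive result = 0.94/0.09 = 94/9.
Target odds: 0.999 ÷ 0.001 = 999.
Require (94/9)ⁿ ≥ 999 ÷ (7/493) = 492507/7.
(94/9)⁴ = 78074896/6561 falls short of 492507/7 but (94/9)⁵ ≈124287 reaches it, so n = 5.

5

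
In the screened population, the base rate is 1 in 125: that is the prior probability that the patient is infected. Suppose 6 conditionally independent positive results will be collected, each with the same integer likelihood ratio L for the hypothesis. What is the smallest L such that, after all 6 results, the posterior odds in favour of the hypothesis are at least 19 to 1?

Prior odds = 0.008/0.992 = 1/124.
Target odds = 19.
Need L⁶ ≥ 19 ÷ (1/124) = 2356.
3⁶ = 729 < 2356 ≤ 4096 = 4⁶, so L = 4.

4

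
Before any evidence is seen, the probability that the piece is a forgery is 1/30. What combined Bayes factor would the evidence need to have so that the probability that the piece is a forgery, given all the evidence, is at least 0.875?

203

Prior odds = (1/30)/(29/30) = 1/29.
Target odds = 0.875/0.125 = 7.
Required Bayes factor = 7 ÷ (1/29) = 203.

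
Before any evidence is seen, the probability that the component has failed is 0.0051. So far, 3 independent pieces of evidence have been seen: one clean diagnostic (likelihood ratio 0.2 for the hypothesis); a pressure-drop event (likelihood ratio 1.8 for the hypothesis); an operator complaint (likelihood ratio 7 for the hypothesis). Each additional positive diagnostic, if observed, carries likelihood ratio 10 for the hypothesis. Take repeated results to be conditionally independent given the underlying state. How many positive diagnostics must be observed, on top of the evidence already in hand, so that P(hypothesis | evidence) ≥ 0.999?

5

Prior odds = 0.0051/0.9949 = 51/9949.
Combined Bayes factor of the evidence already in hand = 0.2 × 1.8 × 7 = 2.52.
Odds after that evidence = (51/9949) × 2.52 = 3213/248725.
Target odds = 0.999/0.001 = 999.
Need 10ⁿ ≥ 999 ÷ (3213/248725) = 9202825/119.
10⁴ = 10000 falls short of 9202825/119 but 10⁵ = 100000 reaches it, so n = 5.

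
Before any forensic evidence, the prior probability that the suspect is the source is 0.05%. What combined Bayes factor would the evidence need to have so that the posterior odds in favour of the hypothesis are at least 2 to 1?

Prior odds = 0.0005/0.9995 = 1/1999.
Target odds = 2.
Required Bayes factor = 2 ÷ (1/1999) = 3998.

3998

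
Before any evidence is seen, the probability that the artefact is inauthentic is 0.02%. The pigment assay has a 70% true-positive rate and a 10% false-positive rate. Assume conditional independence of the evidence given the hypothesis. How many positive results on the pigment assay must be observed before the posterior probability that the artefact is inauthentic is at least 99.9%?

Prior odds: 0.0002 ÷ 0.9998 = 1/4999.
Likelihood ratio of a positive result = 0.7/0.1 = 7.
Target odds: 0.999 ÷ 0.001 = 999.
Require 7ⁿ ≥ 999 ÷ (1/4999) = 4994001.
7⁷ = 823543 falls short of 4994001 but 7⁸ = 5764801 reaches it, so n = 8.

8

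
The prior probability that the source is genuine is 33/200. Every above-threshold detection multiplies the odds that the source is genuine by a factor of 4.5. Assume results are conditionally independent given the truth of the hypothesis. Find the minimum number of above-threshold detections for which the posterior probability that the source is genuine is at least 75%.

Prior odds = 0.165/0.835 = 33/167.
Likelihood ratio per above-threshold detection = 4.5.
Target posterior odds = 0.75/0.25 = 3.
Need (33/167) × 4.5ⁿ ≥ 3, i.e. 4.5ⁿ ≥ 167/11.
4.5¹ = 4.5 falls short of 167/11 but 4.5² = 20.25 reaches it, so n = 2.

2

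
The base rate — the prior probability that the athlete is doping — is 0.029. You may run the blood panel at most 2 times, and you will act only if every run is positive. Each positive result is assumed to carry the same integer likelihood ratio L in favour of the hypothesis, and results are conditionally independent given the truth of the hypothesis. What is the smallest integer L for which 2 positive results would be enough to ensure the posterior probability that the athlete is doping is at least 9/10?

Prior odds = 0.029/0.971 = 29/971.
Target odds = 0.9/0.1 = 9.
Need L² ≥ 9 ÷ (29/971) = 8739/29.
17² = 289 < 8739/29 ≤ 324 = 18², so L = 18.

18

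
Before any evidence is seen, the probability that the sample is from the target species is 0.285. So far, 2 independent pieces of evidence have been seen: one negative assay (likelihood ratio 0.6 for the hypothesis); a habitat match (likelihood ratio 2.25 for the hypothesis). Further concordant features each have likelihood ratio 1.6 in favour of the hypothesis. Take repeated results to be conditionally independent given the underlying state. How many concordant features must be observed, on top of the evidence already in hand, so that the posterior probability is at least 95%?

Prior odds = 0.285/0.715 = 57/143.
Combined Bayes factor of the evidence already in hand = 0.6 × 2.25 = 1.35.
Odds after that evidence = (57/143) × 1.35 = 1539/2860.
Target odds = 0.95/0.05 = 19.
Need 1.6ⁿ ≥ 19 ÷ (1539/2860) = 2860/81.
1.6⁷ = 2097152/78125 falls short of 2860/81 but 1.6⁸ = 16777216/390625 reaches it, so n = 8.

8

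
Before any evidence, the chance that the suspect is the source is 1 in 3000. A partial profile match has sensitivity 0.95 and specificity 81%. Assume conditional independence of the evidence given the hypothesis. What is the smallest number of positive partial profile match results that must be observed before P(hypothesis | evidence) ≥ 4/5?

Prior odds = (1/3000)/(2999/3000) = 1/2999.
False-positive rate = 1 − 0.81 = 0.19; likelihood ratio of a positive = 0.95/0.19 = 5.
Target odds: 0.8 ÷ 0.2 = 4.
Require 5ⁿ ≥ 4 ÷ (1/2999) = 11996.
5⁵ = 3125 falls short of 11996 but 5⁶ = 15625 reaches it, so n = 6.

6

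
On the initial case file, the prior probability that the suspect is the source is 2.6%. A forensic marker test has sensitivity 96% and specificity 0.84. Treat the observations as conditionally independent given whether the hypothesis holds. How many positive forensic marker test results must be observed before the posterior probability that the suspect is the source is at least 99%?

Prior odds: 0.026 ÷ 0.974 = 13/487.
False-positive rate = 1 − 0.84 = 0.16; likelihood ratio of a positive = 0.96/0.16 = 6.
Target posterior odds = 0.99/0.01 = 99.
Need (13/487) × 6ⁿ ≥ 99, i.e. 6ⁿ ≥ 48213/13.
6⁴ = 1296 falls short of 48213/13 but 6⁵ = 7776 reaches it, so n = 5.

5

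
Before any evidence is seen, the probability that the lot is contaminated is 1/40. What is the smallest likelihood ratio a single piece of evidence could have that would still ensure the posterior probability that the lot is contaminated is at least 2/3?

78

Prior odds = 0.025/0.975 = 1/39.
Target odds = (2/3)/(1/3) = 2.
Required Bayes factor = 2 ÷ (1/39) = 78.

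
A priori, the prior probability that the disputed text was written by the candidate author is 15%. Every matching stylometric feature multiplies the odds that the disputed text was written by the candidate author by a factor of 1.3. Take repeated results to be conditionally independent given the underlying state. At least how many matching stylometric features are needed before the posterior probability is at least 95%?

Prior odds = 0.15/0.85 = 3/17.
Likelihood ratio per matching stylometric feature = 1.3.
Target odds: 0.95 ÷ 0.05 = 19.
Need (3/17) × 1.3ⁿ ≥ 19, i.e. 1.3ⁿ ≥ 323/3.
1.3¹⁷ ≈86.5042 falls short of 323/3 but 1.3¹⁸ ≈112.455 reaches it, so n = 18.

18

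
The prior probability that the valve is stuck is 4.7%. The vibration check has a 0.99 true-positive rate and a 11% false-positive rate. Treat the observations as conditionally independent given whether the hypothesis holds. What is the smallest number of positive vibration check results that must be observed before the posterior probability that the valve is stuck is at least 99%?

Prior odds = 0.047/0.953 = 47/953.
Likelihood ratio of a positive result = 0.99/0.11 = 9.
Target posterior odds = 0.99/0.01 = 99.
Require 9ⁿ ≥ 99 ÷ (47/953) = 94347/47.
9³ = 729 falls short of 94347/47 but 9⁴ = 6561 reaches it, so n = 4.

4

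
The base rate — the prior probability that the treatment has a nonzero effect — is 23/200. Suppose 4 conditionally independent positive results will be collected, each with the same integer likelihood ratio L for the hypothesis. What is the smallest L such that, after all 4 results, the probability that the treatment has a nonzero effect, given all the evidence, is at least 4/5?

3

Prior odds = 0.115/0.885 = 23/177.
Target odds = 0.8/0.2 = 4.
Need L⁴ ≥ 4 ÷ (23/177) = 708/23.
2⁴ = 16 < 708/23 ≤ 81 = 3⁴, so L = 3.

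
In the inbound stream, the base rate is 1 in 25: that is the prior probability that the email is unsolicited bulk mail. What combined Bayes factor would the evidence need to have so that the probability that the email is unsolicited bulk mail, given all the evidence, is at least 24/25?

Prior odds = 0.04/0.96 = 1/24.
Target odds = 0.96/0.04 = 24.
Required Bayes factor = 24 ÷ (1/24) = 576.

576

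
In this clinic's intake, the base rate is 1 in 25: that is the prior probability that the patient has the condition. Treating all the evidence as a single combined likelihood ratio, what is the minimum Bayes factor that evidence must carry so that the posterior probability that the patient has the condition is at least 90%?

216

Prior odds = 0.04/0.96 = 1/24.
Target odds = 0.9/0.1 = 9.
Required Bayes factor = 9 ÷ (1/24) = 216.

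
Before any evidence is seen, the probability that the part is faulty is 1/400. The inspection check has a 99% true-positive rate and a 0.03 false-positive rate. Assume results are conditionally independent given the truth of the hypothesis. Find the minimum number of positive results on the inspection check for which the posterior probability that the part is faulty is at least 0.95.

3

Prior odds: 0.0025 ÷ 0.9975 = 1/399.
Likelihood ratio of a positive result = 0.99/0.03 = 33.
Target posterior odds = 0.95/0.05 = 19.
Need (1/399) × 33ⁿ ≥ 19, i.e. 33ⁿ ≥ 7581.
33² = 1089 falls short of 7581 but 33³ = 35937 reaches it, so n = 3.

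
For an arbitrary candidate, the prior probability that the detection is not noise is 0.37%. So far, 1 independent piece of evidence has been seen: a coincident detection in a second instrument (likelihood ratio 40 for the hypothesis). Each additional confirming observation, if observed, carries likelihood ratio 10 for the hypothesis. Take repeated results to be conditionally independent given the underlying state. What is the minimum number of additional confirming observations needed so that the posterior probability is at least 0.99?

3

Prior odds = 0.0037/0.9963 = 37/9963.
Bayes factor of the evidence already in hand = 40.
Odds after that evidence = (37/9963) × 40 = 1480/9963.
Target odds = 0.99/0.01 = 99.
Need 10ⁿ ≥ 99 ÷ (1480/9963) = 986337/1480.
10² = 100 falls short of 986337/1480 but 10³ = 1000 reaches it, so n = 3.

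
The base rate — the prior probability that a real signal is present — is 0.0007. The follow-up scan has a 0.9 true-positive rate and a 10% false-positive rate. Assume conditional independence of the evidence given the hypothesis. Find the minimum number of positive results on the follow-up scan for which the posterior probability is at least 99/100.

Prior odds: 0.0007 ÷ 0.9993 = 7/9993.
Likelihood ratio of a positive result = 0.9/0.1 = 9.
Target posterior odds = 0.99/0.01 = 99.
Need (7/9993) × 9ⁿ ≥ 99, i.e. 9ⁿ ≥ 989307/7.
9⁵ = 59049 falls short of 989307/7 but 9⁶ = 531441 reaches it, so n = 6.

6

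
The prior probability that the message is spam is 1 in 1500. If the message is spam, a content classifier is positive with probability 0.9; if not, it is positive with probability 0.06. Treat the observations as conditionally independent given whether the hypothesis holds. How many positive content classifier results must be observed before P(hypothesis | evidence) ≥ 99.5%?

Prior odds = (1/1500)/(1499/1500) = 1/1499.
Likelihood ratio of a positive = 0.9/0.06 = 15.
Target posterior odds = 0.995/0.005 = 199.
Require 15ⁿ ≥ 199 ÷ (1/1499) = 298301.
15⁴ = 50625 falls short of 298301 but 15⁵ = 759375 reaches it, so n = 5.

5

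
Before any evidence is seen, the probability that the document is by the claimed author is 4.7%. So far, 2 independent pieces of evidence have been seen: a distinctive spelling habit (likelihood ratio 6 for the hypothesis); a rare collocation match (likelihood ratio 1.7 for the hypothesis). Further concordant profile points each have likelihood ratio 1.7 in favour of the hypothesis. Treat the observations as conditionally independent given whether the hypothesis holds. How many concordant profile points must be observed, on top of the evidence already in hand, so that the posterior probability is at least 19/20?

Prior odds = 0.047/0.953 = 47/953.
Combined Bayes factor of the evidence already in hand = 6 × 1.7 = 10.2.
Odds after that evidence = (47/953) × 10.2 = 2397/4765.
Target odds = 0.95/0.05 = 19.
Need 1.7ⁿ ≥ 19 ÷ (2397/4765) = 90535/2397.
1.7⁶ = 24137569/1000000 falls short of 90535/2397 but 1.7⁷ = 410338673/10000000 reaches it, so n = 7.

7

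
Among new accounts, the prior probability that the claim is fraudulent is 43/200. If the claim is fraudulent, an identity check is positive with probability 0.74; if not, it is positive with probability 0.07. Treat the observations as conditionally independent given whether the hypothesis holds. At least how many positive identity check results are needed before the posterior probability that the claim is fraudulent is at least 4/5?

2

Prior odds: 0.215 ÷ 0.785 = 43/157.
Likelihood ratio of a positive = 0.74/0.07 = 74/7.
Target odds: 0.8 ÷ 0.2 = 4.
Need (43/157) × (74/7)ⁿ ≥ 4, i.e. (74/7)ⁿ ≥ 628/43.
(74/7)¹ = 74/7 falls short of 628/43 but (74/7)² = 5476/49 reaches it, so n = 2.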